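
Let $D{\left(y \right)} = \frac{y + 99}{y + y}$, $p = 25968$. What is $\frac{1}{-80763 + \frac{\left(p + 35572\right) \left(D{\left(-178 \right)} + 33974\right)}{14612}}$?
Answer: $\frac{100036}{6234550367} \approx 1.6045 \cdot 10^{-5}$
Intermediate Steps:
$D{\left(y \right)} = \frac{99 + y}{2 y}$
$\frac{1}{-80763 + \frac{\left(p + 35572\right) \left(D{\left(-178 \right)} + 33974\right)}{14612}} = \frac{1}{-80763 + \frac{\left(25968 + 35572\right) \left(\frac{99 - 178}{2 \left(-178\right)} + 33974\right)}{14612}} = \frac{1}{-80763 + 61540 \left(\frac{1}{2} \left(- \frac{1}{178}\right) \left(-79\right) + 33974\right) \frac{1}{14612}} = \frac{1}{-80763 + 61540 \left(\frac{79}{356} + 33974\right) \frac{1}{14612}} = \frac{1}{-80763 + 61540 \cdot \frac{12094823}{356} \cdot \frac{1}{14612}} = \frac{1}{-80763 + \frac{186078851855}{89} \cdot \frac{1}{14612}} = \frac{1}{-80763 + \frac{14313757835}{100036}} = \frac{1}{\frac{6234550367}{100036}} = \frac{100036}{6234550367}$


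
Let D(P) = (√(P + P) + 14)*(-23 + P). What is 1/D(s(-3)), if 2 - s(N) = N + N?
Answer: -1/270 ≈ -0.0037037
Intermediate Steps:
s(N) = 2 - 2*N (s(N) = 2 - (N + N) = 2 - 2*N)
D(P) = (-23 + P)*(14 + √2*√P) (D(P) = (√(2*P) + 14)*(-23 + P) = (√2*√P + 14)*(-23 + P) = (14 + √2*√P)*(-23 + P) = (-23 + P)*(14 + √2*√P))
1/D(s(-3)) = 1/(-322 + 14*(2 - 2*(-3)) + √2*(2 - 2*(-3))^(3/2) - 23*√2*√(2 - 2*(-3))) = 1/(-322 + 14*(2 + 6) + √2*(2 + 6)^(3/2) - 23*√2*√(2 + 6)) = 1/(-322 + 14*8 + √2*8^(3/2) - 23*√2*√8) = 1/(-322 + 112 + √2*(16*√2) - 23*√2*2*√2) = 1/(-322 + 112 + 32 - 92) = 1/(-270) = -1/270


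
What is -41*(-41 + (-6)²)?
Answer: 205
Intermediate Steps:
-41*(-41 + (-6)²) = -41*(-41 + 36) = -41*(-5) = 205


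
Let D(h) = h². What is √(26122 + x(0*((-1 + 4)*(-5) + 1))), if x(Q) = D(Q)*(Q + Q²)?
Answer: √26122 ≈ 161.62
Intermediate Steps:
x(Q) = Q²*(Q + Q²)
√(26122 + x(0*((-1 + 4)*(-5) + 1))) = √(26122 + (0*((-1 + 4)*(-5) + 1))³*(1 + 0*((-1 + 4)*(-5) + 1))) = √(26122 + (0*(3*(-5) + 1))³*(1 + 0*(3*(-5) + 1))) = √(26122 + (0*(-15 + 1))³*(1 + 0*(-15 + 1))) = √(26122 + (0*(-14))³*(1 + 0*(-14))) = √(26122 + 0³*(1 + 0)) = √(26122 + 0*1) = √(26122 + 0) = √26122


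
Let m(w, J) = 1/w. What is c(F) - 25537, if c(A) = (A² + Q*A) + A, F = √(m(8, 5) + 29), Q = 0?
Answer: -204063/8 + √466/4 ≈ -25502.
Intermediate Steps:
m(w, J) = 1/w
F = √466/4 (F = √(1/8 + 29) = √(⅛ + 29) = √(233/8) = √466/4 ≈ 5.3968)
c(A) = A + A² (c(A) = (A² + 0*A) + A = (A² + 0) + A = A² + A = A + A²)
c(F) - 25537 = (√466/4)*(1 + √466/4) - 25537 = √466*(1 + √466/4)/4 - 25537 = -25537 + √466*(1 + √466/4)/4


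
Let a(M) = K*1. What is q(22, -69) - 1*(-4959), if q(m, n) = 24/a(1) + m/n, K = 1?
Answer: 343805/69 ≈ 4982.7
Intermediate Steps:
a(M) = 1 (a(M) = 1*1 = 1)
q(m, n) = 24 + m/n (q(m, n) = 24/1 + m/n = 24*1 + m/n = 24 + m/n)
q(22, -69) - 1*(-4959) = (24 + 22/(-69)) - 1*(-4959) = (24 + 22*(-1/69)) + 4959 = (24 - 22/69) + 4959 = 1634/69 + 4959 = 343805/69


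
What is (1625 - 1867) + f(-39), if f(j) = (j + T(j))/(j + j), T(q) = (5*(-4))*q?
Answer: -503/2 ≈ -251.50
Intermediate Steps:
T(q) = -20*q
f(j) = -19/2 (f(j) = (j - 20*j)/(j + j) = (-19*j)/((2*j)) = (-19*j)*(1/(2*j)) = -19/2)
(1625 - 1867) + f(-39) = (1625 - 1867) - 19/2 = -242 - 19/2 = -503/2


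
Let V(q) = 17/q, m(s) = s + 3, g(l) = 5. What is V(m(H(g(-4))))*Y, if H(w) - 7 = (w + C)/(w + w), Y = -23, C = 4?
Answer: -3910/109 ≈ -35.872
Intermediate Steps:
H(w) = 7 + (4 + w)/(2*w) (H(w) = 7 + (w + 4)/(w + w) = 7 + (4 + w)/((2*w)) = 7 + (4 + w)*(1/(2*w)) = 7 + (4 + w)/(2*w))
m(s) = 3 + s
V(m(H(g(-4))))*Y = (17/(3 + (15/2 + 2/5)))*(-23) = (17/(3 + (15/2 + 2*(⅕))))*(-23) = (17/(3 + (15/2 + ⅖)))*(-23) = (17/(3 + 79/10))*(-23) = (17/(109/10))*(-23) = (17*(10/109))*(-23) = (170/109)*(-23) = -3910/109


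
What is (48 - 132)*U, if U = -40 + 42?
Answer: -168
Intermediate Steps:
U = 2
(48 - 132)*U = (48 - 132)*2 = -84*2 = -168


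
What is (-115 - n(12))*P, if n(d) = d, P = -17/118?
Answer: 2159/118 ≈ 18.297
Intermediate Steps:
P = -17/118 (P = -17*1/118 = -17/118 ≈ -0.14407)
(-115 - n(12))*P = (-115 - 1*12)*(-17/118) = (-115 - 12)*(-17/118) = -127*(-17/118) = 2159/118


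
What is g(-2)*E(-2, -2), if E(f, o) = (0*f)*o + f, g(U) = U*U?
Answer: -8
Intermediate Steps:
g(U) = U²
E(f, o) = f (E(f, o) = 0*o + f = 0 + f = f)
g(-2)*E(-2, -2) = (-2)²*(-2) = 4*(-2) = -8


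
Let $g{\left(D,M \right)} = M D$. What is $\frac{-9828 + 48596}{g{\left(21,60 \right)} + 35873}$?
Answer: $\frac{38768}{37133} \approx 1.044$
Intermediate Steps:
$g{\left(D,M \right)} = D M$
$\frac{-9828 + 48596}{g{\left(21,60 \right)} + 35873} = \frac{-9828 + 48596}{21 \cdot 60 + 35873} = \frac{38768}{1260 + 35873} = \frac{38768}{37133}$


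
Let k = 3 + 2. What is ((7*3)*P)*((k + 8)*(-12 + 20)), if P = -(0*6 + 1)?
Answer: -2184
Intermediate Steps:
k = 5
P = -1 (P = -(0 + 1) = -1*1 = -1)
((7*3)*P)*((k + 8)*(-12 + 20)) = ((7*3)*(-1))*((5 + 8)*(-12 + 20)) = (21*(-1))*(13*8) = -21*104 = -2184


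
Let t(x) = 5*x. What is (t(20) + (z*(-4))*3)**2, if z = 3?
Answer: 4096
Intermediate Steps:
(t(20) + (z*(-4))*3)**2 = (5*20 + (3*(-4))*3)**2 = (100 - 12*3)**2 = (100 - 36)**2 = 64**2 = 4096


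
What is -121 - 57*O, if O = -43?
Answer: 2330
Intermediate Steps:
-121 - 57*O = -121 - 57*(-43) = -121 + 2451 = 2330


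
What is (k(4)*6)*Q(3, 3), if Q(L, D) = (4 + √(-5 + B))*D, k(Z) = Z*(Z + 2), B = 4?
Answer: 1728 + 432*I ≈ 1728.0 + 432.0*I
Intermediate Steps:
k(Z) = Z*(2 + Z)
Q(L, D) = D*(4 + I) (Q(L, D) = (4 + √(-5 + 4))*D = (4 + √(-1))*D = (4 + I)*D = D*(4 + I))
(k(4)*6)*Q(3, 3) = ((4*(2 + 4))*6)*(3*(4 + I)) = ((4*6)*6)*(12 + 3*I) = (24*6)*(12 + 3*I) = 144*(12 + 3*I) = 1728 + 432*I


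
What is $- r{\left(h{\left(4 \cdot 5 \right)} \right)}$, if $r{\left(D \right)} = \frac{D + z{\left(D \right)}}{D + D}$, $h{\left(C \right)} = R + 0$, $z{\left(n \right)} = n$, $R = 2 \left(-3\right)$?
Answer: $-1$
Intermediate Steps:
$R = -6$
$h{\left(C \right)} = -6$ ($h{\left(C \right)} = -6 + 0 = -6$)
$r{\left(D \right)} = 1$ ($r{\left(D \right)} = \frac{D + D}{D + D} = \frac{2 D}{2 D} = 2 D \frac{1}{2 D} = 1$)
$- r{\left(h{\left(4 \cdot 5 \right)} \right)} = \left(-1\right) 1 = -1$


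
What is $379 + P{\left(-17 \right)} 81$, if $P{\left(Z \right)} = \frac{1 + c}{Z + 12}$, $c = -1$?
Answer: $379$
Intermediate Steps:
$P{\left(Z \right)} = 0$ ($P{\left(Z \right)} = \frac{1 - 1}{Z + 12} = \frac{0}{12 + Z} = 0$)
$379 + P{\left(-17 \right)} 81 = 379 + 0 \cdot 81 = 379 + 0 = 379$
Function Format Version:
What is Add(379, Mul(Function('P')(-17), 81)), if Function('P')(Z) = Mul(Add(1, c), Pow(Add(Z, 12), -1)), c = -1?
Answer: 379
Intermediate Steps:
Function('P')(Z) = 0 (Function('P')(Z) = Mul(Add(1, -1), Pow(Add(Z, 12), -1)) = Mul(0, Pow(Add(12, Z), -1)) = 0)
Add(379, Mul(Function('P')(-17), 81)) = Add(379, Mul(0, 81)) = Add(379, 0) = 379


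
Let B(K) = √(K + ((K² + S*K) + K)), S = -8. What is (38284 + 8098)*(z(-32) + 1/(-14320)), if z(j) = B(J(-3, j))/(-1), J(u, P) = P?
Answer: -23191/7160 - 371056*√19 ≈ -1.6174e+6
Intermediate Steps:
B(K) = √(K² - 6*K) (B(K) = √(K + ((K² - 8*K) + K)) = √(K + (K² - 7*K)) = √(K² - 6*K))
z(j) = -√(j*(-6 + j)) (z(j) = √(j*(-6 + j))/(-1) = √(j*(-6 + j))*(-1) = -√(j*(-6 + j)))
(38284 + 8098)*(z(-32) + 1/(-14320)) = (38284 + 8098)*(-√(-32*(-6 - 32)) + 1/(-14320)) = 46382*(-√(-32*(-38)) - 1/14320) = 46382*(-√1216 - 1/14320) = 46382*(-8*√19 - 1/14320) = 46382*(-1/14320 - 8*√19) = -23191/7160 - 371056*√19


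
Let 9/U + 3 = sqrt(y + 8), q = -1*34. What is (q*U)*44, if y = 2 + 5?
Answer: -6732 - 2244*sqrt(15) ≈ -15423.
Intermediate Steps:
y = 7
q = -34
U = 9/(-3 + sqrt(15)) (U = 9/(-3 + sqrt(7 + 8)) = 9/(-3 + sqrt(15)) ≈ 10.309)
(q*U)*44 = -34*(9/2 + 3*sqrt(15)/2)*44 = (-153 - 51*sqrt(15))*44 = -6732 - 2244*sqrt(15)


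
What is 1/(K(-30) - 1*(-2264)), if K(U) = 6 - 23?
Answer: 1/2247 ≈ 0.00044504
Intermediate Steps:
K(U) = -17
1/(K(-30) - 1*(-2264)) = 1/(-17 - 1*(-2264)) = 1/(-17 + 2264) = 1/2247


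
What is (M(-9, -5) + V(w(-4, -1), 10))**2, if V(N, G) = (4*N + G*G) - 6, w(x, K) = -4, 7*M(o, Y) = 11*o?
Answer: 199809/49 ≈ 4077.7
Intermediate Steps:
M(o, Y) = 11*o/7 (M(o, Y) = (11*o)/7 = 11*o/7)
V(N, G) = -6 + G**2 + 4*N (V(N, G) = (4*N + G**2) - 6 = (G**2 + 4*N) - 6 = -6 + G**2 + 4*N)
(M(-9, -5) + V(w(-4, -1), 10))**2 = ((11/7)*(-9) + (-6 + 10**2 + 4*(-4)))**2 = (-99/7 + (-6 + 100 - 16))**2 = (-99/7 + 78)**2 = (447/7)**2 = 199809/49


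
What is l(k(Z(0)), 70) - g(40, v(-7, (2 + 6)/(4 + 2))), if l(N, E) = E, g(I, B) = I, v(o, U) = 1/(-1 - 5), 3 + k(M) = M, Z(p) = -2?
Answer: 30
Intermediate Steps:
k(M) = -3 + M
v(o, U) = -⅙ (v(o, U) = 1/(-6) = -⅙)
l(k(Z(0)), 70) - g(40, v(-7, (2 + 6)/(4 + 2))) = 70 - 1*40 = 70 - 40 = 30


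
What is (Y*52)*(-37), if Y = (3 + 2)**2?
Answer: -48100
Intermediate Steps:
Y = 25 (Y = 5**2 = 25)
(Y*52)*(-37) = (25*52)*(-37) = 1300*(-37) = -48100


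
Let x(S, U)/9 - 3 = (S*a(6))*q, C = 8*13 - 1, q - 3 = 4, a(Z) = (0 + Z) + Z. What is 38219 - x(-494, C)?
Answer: 411656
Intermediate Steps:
a(Z) = 2*Z (a(Z) = Z + Z = 2*Z)
q = 7 (q = 3 + 4 = 7)
C = 103 (C = 104 - 1 = 103)
x(S, U) = 27 + 756*S (x(S, U) = 27 + 9*((S*(2*6))*7) = 27 + 9*((S*12)*7) = 27 + 9*((12*S)*7) = 27 + 9*(84*S) = 27 + 756*S)
38219 - x(-494, C) = 38219 - (27 + 756*(-494)) = 38219 - (27 - 373464) = 38219 - 1*(-373437) = 38219 + 373437 = 411656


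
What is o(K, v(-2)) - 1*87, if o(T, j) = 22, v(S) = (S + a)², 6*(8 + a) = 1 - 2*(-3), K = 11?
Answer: -65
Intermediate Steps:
a = -41/6 (a = -8 + (1 - 2*(-3))/6 = -8 + (1 + 6)/6 = -8 + (⅙)*7 = -8 + 7/6 = -41/6 ≈ -6.8333)
v(S) = (-41/6 + S)² (v(S) = (S - 41/6)² = (-41/6 + S)²)
o(K, v(-2)) - 1*87 = 22 - 1*87 = 22 - 87 = -65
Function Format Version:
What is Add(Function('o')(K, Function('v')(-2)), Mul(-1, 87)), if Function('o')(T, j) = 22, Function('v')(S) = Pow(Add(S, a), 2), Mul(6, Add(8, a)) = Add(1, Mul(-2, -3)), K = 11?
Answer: -65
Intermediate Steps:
a = Rational(-41, 6) (a = Add(-8, Mul(Rational(1, 6), Add(1, Mul(-2, -3)))) = Add(-8, Mul(Rational(1, 6), Add(1, 6))) = Add(-8, Mul(Rational(1, 6), 7)) = Add(-8, Rational(7, 6)) = Rational(-41, 6) ≈ -6.8333)
Function('v')(S) = Pow(Add(Rational(-41, 6), S), 2) (Function('v')(S) = Pow(Add(S, Rational(-41, 6)), 2) = Pow(Add(Rational(-41, 6), S), 2))
Add(Function('o')(K, Function('v')(-2)), Mul(-1, 87)) = Add(22, Mul(-1, 87)) = Add(22, -87) = -65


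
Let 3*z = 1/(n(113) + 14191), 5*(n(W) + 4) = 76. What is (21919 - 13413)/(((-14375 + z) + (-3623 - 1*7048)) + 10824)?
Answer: -1812058698/3029755321 ≈ -0.59809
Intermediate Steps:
n(W) = 56/5 (n(W) = -4 + (⅕)*76 = -4 + 76/5 = 56/5)
z = 5/213033 (z = 1/(3*(56/5 + 14191)) = 1/(3*(71011/5)) = (⅓)*(5/71011) = 5/213033 ≈ 2.3471e-5)
(21919 - 13413)/(((-14375 + z) + (-3623 - 1*7048)) + 10824) = (21919 - 13413)/(((-14375 + 5/213033) + (-3623 - 1*7048)) + 10824) = 8506/((-3062349370/213033 + (-3623 - 7048)) + 10824) = 8506/((-3062349370/213033 - 10671) + 10824) = 8506/(-5335624513/213033 + 10824) = 8506/(-3029755321/213033) = 8506*(-213033/3029755321) = -1812058698/3029755321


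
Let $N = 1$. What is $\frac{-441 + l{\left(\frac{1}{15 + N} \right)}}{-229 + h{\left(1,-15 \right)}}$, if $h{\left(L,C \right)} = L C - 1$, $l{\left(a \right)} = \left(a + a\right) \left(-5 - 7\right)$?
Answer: $\frac{177}{98} \approx 1.8061$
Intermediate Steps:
$l{\left(a \right)} = - 24 a$ ($l{\left(a \right)} = 2 a \left(-12\right) = - 24 a$)
$h{\left(L,C \right)} = -1 + C L$ ($h{\left(L,C \right)} = C L - 1 = -1 + C L$)
$\frac{-441 + l{\left(\frac{1}{15 + N} \right)}}{-229 + h{\left(1,-15 \right)}} = \frac{-441 - \frac{24}{15 + 1}}{-229 - 16} = \frac{-441 - \frac{24}{16}}{-229 - 16} = \frac{-441 - \frac{3}{2}}{-229 - 16} = \frac{-441 - \frac{3}{2}}{-245} = \left(- \frac{885}{2}\right) \left(- \frac{1}{245}\right) = \frac{177}{98}$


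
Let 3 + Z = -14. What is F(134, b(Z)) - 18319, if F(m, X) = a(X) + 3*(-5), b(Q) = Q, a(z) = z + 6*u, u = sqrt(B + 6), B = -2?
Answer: -18339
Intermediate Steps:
u = 2 (u = sqrt(-2 + 6) = sqrt(4) = 2)
a(z) = 12 + z (a(z) = z + 6*2 = z + 12 = 12 + z)
Z = -17 (Z = -3 - 14 = -17)
F(m, X) = -3 + X (F(m, X) = (12 + X) + 3*(-5) = (12 + X) - 15 = -3 + X)
F(134, b(Z)) - 18319 = (-3 - 17) - 18319 = -20 - 18319 = -18339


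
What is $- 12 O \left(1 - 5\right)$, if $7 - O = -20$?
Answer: $1296$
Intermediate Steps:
$O = 27$ ($O = 7 - -20 = 7 + 20 = 27$)
$- 12 O \left(1 - 5\right) = \left(-12\right) 27 \left(1 - 5\right) = - 324 \left(1 - 5\right) = \left(-324\right) \left(-4\right) = 1296$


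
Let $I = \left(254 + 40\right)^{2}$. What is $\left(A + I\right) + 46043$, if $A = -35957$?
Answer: $96522$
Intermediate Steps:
$I = 86436$ ($I = 294^{2} = 86436$)
$\left(A + I\right) + 46043 = \left(-35957 + 86436\right) + 46043 = 50479 + 46043 = 96522$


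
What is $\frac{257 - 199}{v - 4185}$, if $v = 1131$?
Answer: $- \frac{29}{1527} \approx -0.018991$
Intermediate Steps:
$\frac{257 - 199}{v - 4185} = \frac{257 - 199}{1131 - 4185} = \frac{58}{-3054} = 58 \left(- \frac{1}{3054}\right) = - \frac{29}{1527}$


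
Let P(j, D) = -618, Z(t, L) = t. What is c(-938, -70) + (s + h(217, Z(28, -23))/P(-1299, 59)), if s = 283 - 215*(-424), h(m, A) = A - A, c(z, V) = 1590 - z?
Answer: 93971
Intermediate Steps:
h(m, A) = 0
s = 91443 (s = 283 + 91160 = 91443)
c(-938, -70) + (s + h(217, Z(28, -23))/P(-1299, 59)) = (1590 - 1*(-938)) + (91443 + 0/(-618)) = (1590 + 938) + (91443 + 0*(-1/618)) = 2528 + (91443 + 0) = 2528 + 91443 = 93971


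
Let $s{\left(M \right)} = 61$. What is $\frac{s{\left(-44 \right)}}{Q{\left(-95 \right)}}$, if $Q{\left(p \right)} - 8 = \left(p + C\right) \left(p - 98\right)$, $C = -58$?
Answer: $\frac{61}{29537} \approx 0.0020652$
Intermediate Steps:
$Q{\left(p \right)} = 8 + \left(-98 + p\right) \left(-58 + p\right)$ ($Q{\left(p \right)} = 8 + \left(p - 58\right) \left(p - 98\right) = 8 + \left(-58 + p\right) \left(-98 + p\right) = 8 + \left(-98 + p\right) \left(-58 + p\right)$)
$\frac{s{\left(-44 \right)}}{Q{\left(-95 \right)}} = \frac{61}{5692 + \left(-95\right)^{2} - -14820} = \frac{61}{5692 + 9025 + 14820} = \frac{61}{29537}$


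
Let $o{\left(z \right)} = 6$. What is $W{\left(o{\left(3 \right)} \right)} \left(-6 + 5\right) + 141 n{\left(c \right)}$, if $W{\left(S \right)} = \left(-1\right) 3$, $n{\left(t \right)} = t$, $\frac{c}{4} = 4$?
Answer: $2259$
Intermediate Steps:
$c = 16$ ($c = 4 \cdot 4 = 16$)
$W{\left(S \right)} = -3$
$W{\left(o{\left(3 \right)} \right)} \left(-6 + 5\right) + 141 n{\left(c \right)} = - 3 \left(-6 + 5\right) + 141 \cdot 16 = \left(-3\right) \left(-1\right) + 2256 = 3 + 2256 = 2259$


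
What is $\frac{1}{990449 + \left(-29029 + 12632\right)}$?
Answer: $\frac{1}{974052} \approx 1.0266 \cdot 10^{-6}$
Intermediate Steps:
$\frac{1}{990449 + \left(-29029 + 12632\right)} = \frac{1}{990449 - 16397} = \frac{1}{974052}$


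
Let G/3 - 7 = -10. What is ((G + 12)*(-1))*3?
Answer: -9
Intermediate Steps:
G = -9 (G = 21 + 3*(-10) = 21 - 30 = -9)
((G + 12)*(-1))*3 = ((-9 + 12)*(-1))*3 = (3*(-1))*3 = -3*3 = -9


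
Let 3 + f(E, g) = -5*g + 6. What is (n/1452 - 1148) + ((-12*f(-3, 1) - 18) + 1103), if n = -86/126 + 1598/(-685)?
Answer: -2443911469/62661060 ≈ -39.002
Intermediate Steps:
f(E, g) = 3 - 5*g (f(E, g) = -3 + (-5*g + 6) = -3 + (6 - 5*g) = 3 - 5*g)
n = -130129/43155 (n = -86*1/126 + 1598*(-1/685) = -43/63 - 1598/685 = -130129/43155 ≈ -3.0154)
(n/1452 - 1148) + ((-12*f(-3, 1) - 18) + 1103) = (-130129/43155/1452 - 1148) + ((-12*(3 - 5*1) - 18) + 1103) = (-130129/43155*1/1452 - 1148) + ((-12*(3 - 5) - 18) + 1103) = (-130129/62661060 - 1148) + ((-12*(-2) - 18) + 1103) = -71935027009/62661060 + ((24 - 18) + 1103) = -71935027009/62661060 + (6 + 1103) = -71935027009/62661060 + 1109 = -2443911469/62661060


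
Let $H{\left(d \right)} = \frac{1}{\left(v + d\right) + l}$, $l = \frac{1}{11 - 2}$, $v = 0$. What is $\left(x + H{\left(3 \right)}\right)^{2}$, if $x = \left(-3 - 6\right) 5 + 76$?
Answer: $\frac{769129}{784} \approx 981.03$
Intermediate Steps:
$l = \frac{1}{9} \approx 0.11111$
$H{\left(d \right)} = \frac{1}{\frac{1}{9} + d}$ ($H{\left(d \right)} = \frac{1}{\left(0 + d\right) + \frac{1}{9}} = \frac{1}{d + \frac{1}{9}} = \frac{1}{\frac{1}{9} + d}$)
$x = 31$ ($x = \left(-9\right) 5 + 76 = -45 + 76 = 31$)
$\left(x + H{\left(3 \right)}\right)^{2} = \left(31 + \frac{9}{1 + 9 \cdot 3}\right)^{2} = \left(31 + \frac{9}{1 + 27}\right)^{2} = \left(31 + \frac{9}{28}\right)^{2} = \left(\frac{877}{28}\right)^{2} = \frac{769129}{784}$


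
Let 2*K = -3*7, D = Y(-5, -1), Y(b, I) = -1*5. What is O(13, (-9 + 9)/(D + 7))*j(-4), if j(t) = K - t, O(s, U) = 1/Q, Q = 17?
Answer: -13/34 ≈ -0.38235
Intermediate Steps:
Y(b, I) = -5
D = -5
O(s, U) = 1/17
K = -21/2 (K = (-3*7)/2 = (½)*(-21) = -21/2 ≈ -10.500)
j(t) = -21/2 - t
O(13, (-9 + 9)/(D + 7))*j(-4) = (-21/2 - 1*(-4))/17 = (-21/2 + 4)/17 = (1/17)*(-13/2) = -13/34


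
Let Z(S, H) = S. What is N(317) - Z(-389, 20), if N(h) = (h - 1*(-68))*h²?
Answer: 38688654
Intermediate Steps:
N(h) = h²*(68 + h) (N(h) = (h + 68)*h² = (68 + h)*h² = h²*(68 + h))
N(317) - Z(-389, 20) = 317²*(68 + 317) - 1*(-389) = 100489*385 + 389 = 38688265 + 389 = 38688654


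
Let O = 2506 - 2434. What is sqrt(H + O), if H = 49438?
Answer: sqrt(49510) ≈ 222.51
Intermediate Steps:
O = 72
sqrt(H + O) = sqrt(49438 + 72) = sqrt(49510)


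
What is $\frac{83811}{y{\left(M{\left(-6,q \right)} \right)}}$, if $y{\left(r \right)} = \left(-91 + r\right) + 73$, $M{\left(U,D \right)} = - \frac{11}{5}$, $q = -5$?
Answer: $- \frac{419055}{101} \approx -4149.1$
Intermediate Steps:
$M{\left(U,D \right)} = - \frac{11}{5}$ ($M{\left(U,D \right)} = \left(-11\right) \frac{1}{5} = - \frac{11}{5}$)
$y{\left(r \right)} = -18 + r$
$\frac{83811}{y{\left(M{\left(-6,q \right)} \right)}} = \frac{83811}{-18 - \frac{11}{5}} = \frac{83811}{- \frac{101}{5}} = 83811 \left(- \frac{5}{101}\right) = - \frac{419055}{101}$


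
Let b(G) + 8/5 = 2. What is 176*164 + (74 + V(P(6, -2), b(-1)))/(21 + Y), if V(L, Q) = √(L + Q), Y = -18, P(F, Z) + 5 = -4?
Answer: 86666/3 + I*√215/15 ≈ 28889.0 + 0.97752*I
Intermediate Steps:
P(F, Z) = -9 (P(F, Z) = -5 - 4 = -9)
b(G) = ⅖ (b(G) = -8/5 + 2 = ⅖)
176*164 + (74 + V(P(6, -2), b(-1)))/(21 + Y) = 176*164 + (74 + √(-9 + ⅖))/(21 - 18) = 28864 + (74 + √(-43/5))/3 = 28864 + (74 + I*√215/5)*(⅓) = 28864 + (74/3 + I*√215/15) = 86666/3 + I*√215/15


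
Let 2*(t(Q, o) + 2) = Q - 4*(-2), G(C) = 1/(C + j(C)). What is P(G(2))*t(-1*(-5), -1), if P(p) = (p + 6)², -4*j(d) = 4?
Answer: 441/2 ≈ 220.50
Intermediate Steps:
j(d) = -1 (j(d) = -¼*4 = -1)
G(C) = 1/(-1 + C) (G(C) = 1/(C - 1) = 1/(-1 + C))
t(Q, o) = 2 + Q/2 (t(Q, o) = -2 + (Q - 4*(-2))/2 = -2 + (Q + 8)/2 = -2 + (8 + Q)/2 = -2 + (4 + Q/2) = 2 + Q/2)
P(p) = (6 + p)²
P(G(2))*t(-1*(-5), -1) = (6 + 1/(-1 + 2))²*(2 + (-1*(-5))/2) = (6 + 1/1)²*(2 + (½)*5) = (6 + 1)²*(2 + 5/2) = 7²*(9/2) = 49*(9/2) = 441/2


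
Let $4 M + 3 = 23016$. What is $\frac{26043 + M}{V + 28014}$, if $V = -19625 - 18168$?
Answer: $- \frac{127185}{39116} \approx -3.2515$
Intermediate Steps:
$M = \frac{23013}{4}$ ($M = - \frac{3}{4} + \frac{1}{4} \cdot 23016 = - \frac{3}{4} + 5754 = \frac{23013}{4} \approx 5753.3$)
$V = -37793$
$\frac{26043 + M}{V + 28014} = \frac{26043 + \frac{23013}{4}}{-37793 + 28014} = \frac{127185}{4 \left(-9779\right)} = \frac{127185}{4} \left(- \frac{1}{9779}\right) = - \frac{127185}{39116}$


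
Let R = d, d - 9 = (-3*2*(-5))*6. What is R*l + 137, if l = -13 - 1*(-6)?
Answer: -1186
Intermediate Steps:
l = -7 (l = -13 + 6 = -7)
d = 189 (d = 9 + (-3*2*(-5))*6 = 9 - 6*(-5)*6 = 9 + 30*6 = 9 + 180 = 189)
R = 189
R*l + 137 = 189*(-7) + 137 = -1323 + 137 = -1186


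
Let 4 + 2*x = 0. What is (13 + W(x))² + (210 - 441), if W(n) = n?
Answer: -110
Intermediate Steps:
x = -2 (x = -2 + (½)*0 = -2 + 0 = -2)
(13 + W(x))² + (210 - 441) = (13 - 2)² + (210 - 441) = 11² - 231 = 121 - 231 = -110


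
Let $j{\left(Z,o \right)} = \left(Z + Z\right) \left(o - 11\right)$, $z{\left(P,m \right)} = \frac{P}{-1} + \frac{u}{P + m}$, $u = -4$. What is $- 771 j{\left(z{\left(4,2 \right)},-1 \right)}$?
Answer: $-86352$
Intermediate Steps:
$z{\left(P,m \right)} = - P - \frac{4}{P + m}$ ($z{\left(P,m \right)} = \frac{P}{-1} - \frac{4}{P + m} = P \left(-1\right) - \frac{4}{P + m} = - P - \frac{4}{P + m}$)
$j{\left(Z,o \right)} = 2 Z \left(-11 + o\right)$
$- 771 j{\left(z{\left(4,2 \right)},-1 \right)} = - 771 \cdot 2 \frac{-4 - 4^{2} - 4 \cdot 2}{4 + 2} \left(-11 - 1\right) = - 771 \cdot 2 \frac{-4 - 16 - 8}{6} \left(-12\right) = - 771 \cdot 2 \cdot \frac{1}{6} \left(-28\right) \left(-12\right) = - 771 \cdot 2 \left(- \frac{14}{3}\right) \left(-12\right) = \left(-771\right) 112 = -86352$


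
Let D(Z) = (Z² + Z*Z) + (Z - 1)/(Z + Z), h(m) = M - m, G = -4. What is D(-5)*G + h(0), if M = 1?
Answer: -1007/5 ≈ -201.40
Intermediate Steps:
h(m) = 1 - m
D(Z) = 2*Z² + (-1 + Z)/(2*Z) (D(Z) = (Z² + Z²) + (-1 + Z)/((2*Z)) = 2*Z² + (-1 + Z)*(1/(2*Z)) = 2*Z² + (-1 + Z)/(2*Z))
D(-5)*G + h(0) = ((½)*(-1 - 5 + 4*(-5)³)/(-5))*(-4) + (1 - 1*0) = ((½)*(-⅕)*(-1 - 5 + 4*(-125)))*(-4) + (1 + 0) = ((½)*(-⅕)*(-1 - 5 - 500))*(-4) + 1 = ((½)*(-⅕)*(-506))*(-4) + 1 = (253/5)*(-4) + 1 = -1012/5 + 1 = -1007/5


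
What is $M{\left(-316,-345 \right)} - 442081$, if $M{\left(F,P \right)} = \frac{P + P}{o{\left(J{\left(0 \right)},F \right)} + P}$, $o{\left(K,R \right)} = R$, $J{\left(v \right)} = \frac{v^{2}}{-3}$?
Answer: $- \frac{292214851}{661} \approx -4.4208 \cdot 10^{5}$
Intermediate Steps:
$J{\left(v \right)} = - \frac{v^{2}}{3}$
$M{\left(F,P \right)} = \frac{2 P}{F + P}$ ($M{\left(F,P \right)} = \frac{P + P}{F + P} = \frac{2 P}{F + P}$)
$M{\left(-316,-345 \right)} - 442081 = 2 \left(-345\right) \frac{1}{-316 - 345} - 442081 = 2 \left(-345\right) \frac{1}{-661} - 442081 = 2 \left(-345\right) \left(- \frac{1}{661}\right) - 442081 = \frac{690}{661} - 442081 = - \frac{292214851}{661}$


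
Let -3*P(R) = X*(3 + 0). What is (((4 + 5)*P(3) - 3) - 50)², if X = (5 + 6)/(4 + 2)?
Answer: 19321/4 ≈ 4830.3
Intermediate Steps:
X = 11/6 ≈ 1.8333
P(R) = -11/6 (P(R) = -11*(3 + 0)/18 = -11*3/18 = -⅓*11/2 = -11/6)
(((4 + 5)*P(3) - 3) - 50)² = (((4 + 5)*(-11/6) - 3) - 50)² = ((9*(-11/6) - 3) - 50)² = ((-33/2 - 3) - 50)² = (-39/2 - 50)² = (-139/2)² = 19321/4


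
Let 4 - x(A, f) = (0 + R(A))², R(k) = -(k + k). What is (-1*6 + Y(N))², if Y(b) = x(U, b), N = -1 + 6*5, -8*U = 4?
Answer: 9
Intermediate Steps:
U = -½ (U = -⅛*4 = -½ ≈ -0.50000)
R(k) = -2*k
x(A, f) = 4 - 4*A² (x(A, f) = 4 - (0 - 2*A)² = 4 - (-2*A)² = 4 - 4*A²)
N = 29 (N = -1 + 30 = 29)
Y(b) = 3 (Y(b) = 4 - 4*(-½)² = 4 - 4*¼ = 4 - 1 = 3)
(-1*6 + Y(N))² = (-1*6 + 3)² = (-6 + 3)² = (-3)² = 9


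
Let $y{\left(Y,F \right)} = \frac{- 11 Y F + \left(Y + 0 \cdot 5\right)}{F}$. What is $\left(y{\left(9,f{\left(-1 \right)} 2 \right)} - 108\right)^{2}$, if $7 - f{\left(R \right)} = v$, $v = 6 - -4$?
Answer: $\frac{173889}{4} \approx 43472.0$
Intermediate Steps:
$v = 10$ ($v = 6 + 4 = 10$)
$f{\left(R \right)} = -3$ ($f{\left(R \right)} = 7 - 10 = -3$)
$y{\left(Y,F \right)} = \frac{Y - 11 F Y}{F}$ ($y{\left(Y,F \right)} = \frac{- 11 F Y + \left(Y + 0\right)}{F} = \frac{- 11 F Y + Y}{F} = \frac{Y - 11 F Y}{F}$)
$\left(y{\left(9,f{\left(-1 \right)} 2 \right)} - 108\right)^{2} = \left(\left(\left(-11\right) 9 + \frac{9}{\left(-3\right) 2}\right) - 108\right)^{2} = \left(\left(-99 + \frac{9}{-6}\right) - 108\right)^{2} = \left(\left(-99 + 9 \left(- \frac{1}{6}\right)\right) - 108\right)^{2} = \left(\left(-99 - \frac{3}{2}\right) - 108\right)^{2} = \left(- \frac{201}{2} - 108\right)^{2} = \left(- \frac{417}{2}\right)^{2} = \frac{173889}{4}$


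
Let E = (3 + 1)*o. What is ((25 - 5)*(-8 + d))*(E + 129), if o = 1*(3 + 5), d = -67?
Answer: -241500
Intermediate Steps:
o = 8 (o = 1*8 = 8)
E = 32 (E = (3 + 1)*8 = 4*8 = 32)
((25 - 5)*(-8 + d))*(E + 129) = ((25 - 5)*(-8 - 67))*(32 + 129) = (20*(-75))*161 = -1500*161 = -241500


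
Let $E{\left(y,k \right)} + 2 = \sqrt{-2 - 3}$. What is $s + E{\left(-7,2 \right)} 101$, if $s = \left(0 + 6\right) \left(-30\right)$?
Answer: $-382 + 101 i \sqrt{5} \approx -382.0 + 225.84 i$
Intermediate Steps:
$E{\left(y,k \right)} = -2 + i \sqrt{5}$ ($E{\left(y,k \right)} = -2 + \sqrt{-2 - 3} = -2 + \sqrt{-5} = -2 + i \sqrt{5}$)
$s = -180$ ($s = 6 \left(-30\right) = -180$)
$s + E{\left(-7,2 \right)} 101 = -180 + \left(-2 + i \sqrt{5}\right) 101 = -180 - \left(202 - 101 i \sqrt{5}\right) = -382 + 101 i \sqrt{5}$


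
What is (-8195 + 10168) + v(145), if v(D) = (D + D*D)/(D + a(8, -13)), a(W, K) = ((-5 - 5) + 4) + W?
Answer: 311201/147 ≈ 2117.0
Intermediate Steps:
a(W, K) = -6 + W (a(W, K) = (-10 + 4) + W = -6 + W)
v(D) = (D + D²)/(2 + D) (v(D) = (D + D*D)/(D + (-6 + 8)) = (D + D²)/(D + 2) = (D + D²)/(2 + D))
(-8195 + 10168) + v(145) = (-8195 + 10168) + 145*(1 + 145)/(2 + 145) = 1973 + 145*146/147 = 1973 + 145*(1/147)*146 = 1973 + 21170/147 = 311201/147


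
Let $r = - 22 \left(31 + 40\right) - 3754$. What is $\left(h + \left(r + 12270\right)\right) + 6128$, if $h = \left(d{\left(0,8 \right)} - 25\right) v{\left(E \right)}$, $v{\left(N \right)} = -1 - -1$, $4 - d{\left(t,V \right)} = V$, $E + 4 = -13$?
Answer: $13082$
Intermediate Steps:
$E = -17$ ($E = -4 - 13 = -17$)
$d{\left(t,V \right)} = 4 - V$
$v{\left(N \right)} = 0$ ($v{\left(N \right)} = -1 + 1 = 0$)
$r = -5316$ ($r = \left(-22\right) 71 - 3754 = -1562 - 3754 = -5316$)
$h = 0$ ($h = \left(\left(4 - 8\right) - 25\right) 0 = \left(-4 - 25\right) 0 = \left(-29\right) 0 = 0$)
$\left(h + \left(r + 12270\right)\right) + 6128 = \left(0 + \left(-5316 + 12270\right)\right) + 6128 = \left(0 + 6954\right) + 6128 = 6954 + 6128 = 13082$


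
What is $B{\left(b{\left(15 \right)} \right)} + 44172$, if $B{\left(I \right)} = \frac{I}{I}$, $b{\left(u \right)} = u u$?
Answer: $44173$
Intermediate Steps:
$b{\left(u \right)} = u^{2}$
$B{\left(I \right)} = 1$
$B{\left(b{\left(15 \right)} \right)} + 44172 = 1 + 44172 = 44173$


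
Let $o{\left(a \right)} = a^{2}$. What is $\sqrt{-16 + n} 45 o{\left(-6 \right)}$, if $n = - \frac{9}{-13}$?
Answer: $\frac{1620 i \sqrt{2587}}{13} \approx 6338.3 i$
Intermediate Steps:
$n = \frac{9}{13}$ ($n = \left(-9\right) \left(- \frac{1}{13}\right) = \frac{9}{13} \approx 0.69231$)
$\sqrt{-16 + n} 45 o{\left(-6 \right)} = \sqrt{-16 + \frac{9}{13}} \cdot 45 \left(-6\right)^{2} = \sqrt{- \frac{199}{13}} \cdot 45 \cdot 36 = \frac{i \sqrt{2587}}{13} \cdot 45 \cdot 36 = \frac{45 i \sqrt{2587}}{13} \cdot 36 = \frac{1620 i \sqrt{2587}}{13}$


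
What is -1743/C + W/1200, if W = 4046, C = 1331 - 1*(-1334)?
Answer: 869099/319800 ≈ 2.7176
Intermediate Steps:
C = 2665 (C = 1331 + 1334 = 2665)
-1743/C + W/1200 = -1743/2665 + 4046/1200 = -1743*1/2665 + 4046*(1/1200) = -1743/2665 + 2023/600 = 869099/319800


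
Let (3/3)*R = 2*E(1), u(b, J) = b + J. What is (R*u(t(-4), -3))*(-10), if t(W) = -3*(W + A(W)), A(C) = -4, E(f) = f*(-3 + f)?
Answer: 840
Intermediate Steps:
t(W) = 12 - 3*W (t(W) = -3*(W - 4) = -3*(-4 + W) = 12 - 3*W)
u(b, J) = J + b
R = -4 (R = 2*(1*(-3 + 1)) = 2*(1*(-2)) = 2*(-2) = -4)
(R*u(t(-4), -3))*(-10) = -4*(-3 + (12 - 3*(-4)))*(-10) = -4*(-3 + (12 + 12))*(-10) = -4*(-3 + 24)*(-10) = -4*21*(-10) = -84*(-10) = 840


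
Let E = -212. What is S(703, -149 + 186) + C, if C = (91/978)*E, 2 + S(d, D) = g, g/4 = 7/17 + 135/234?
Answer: -1920518/108069 ≈ -17.771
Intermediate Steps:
g = 874/221 (g = 4*(7/17 + 135/234) = 4*(7*(1/17) + 135*(1/234)) = 4*(7/17 + 15/26) = 4*(437/442) = 874/221 ≈ 3.9548)
S(d, D) = 432/221 (S(d, D) = -2 + 874/221 = 432/221)
C = -9646/489 (C = (91/978)*(-212) = -9646/489 ≈ -19.726)
S(703, -149 + 186) + C = 432/221 - 9646/489 = -1920518/108069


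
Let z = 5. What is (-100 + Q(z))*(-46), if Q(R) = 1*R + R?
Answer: 4140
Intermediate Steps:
Q(R) = 2*R (Q(R) = R + R = 2*R)
(-100 + Q(z))*(-46) = (-100 + 2*5)*(-46) = (-100 + 10)*(-46) = -90*(-46) = 4140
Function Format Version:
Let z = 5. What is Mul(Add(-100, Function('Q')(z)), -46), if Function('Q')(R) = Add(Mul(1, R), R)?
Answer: 4140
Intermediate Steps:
Function('Q')(R) = Mul(2, R) (Function('Q')(R) = Add(R, R) = Mul(2, R))
Mul(Add(-100, Function('Q')(z)), -46) = Mul(Add(-100, Mul(2, 5)), -46) = Mul(Add(-100, 10), -46) = Mul(-90, -46) = 4140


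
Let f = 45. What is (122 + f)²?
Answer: 27889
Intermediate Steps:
(122 + f)² = (122 + 45)² = 167² = 27889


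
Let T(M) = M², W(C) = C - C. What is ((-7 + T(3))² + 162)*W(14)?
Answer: 0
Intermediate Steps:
W(C) = 0
((-7 + T(3))² + 162)*W(14) = ((-7 + 3²)² + 162)*0 = ((-7 + 9)² + 162)*0 = (2² + 162)*0 = (4 + 162)*0 = 166*0 = 0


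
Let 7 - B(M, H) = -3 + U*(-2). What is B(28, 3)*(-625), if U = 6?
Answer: -13750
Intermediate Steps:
B(M, H) = 22 (B(M, H) = 7 - (-3 + 6*(-2)) = 7 - (-3 - 12) = 7 - 1*(-15) = 7 + 15 = 22)
B(28, 3)*(-625) = 22*(-625) = -13750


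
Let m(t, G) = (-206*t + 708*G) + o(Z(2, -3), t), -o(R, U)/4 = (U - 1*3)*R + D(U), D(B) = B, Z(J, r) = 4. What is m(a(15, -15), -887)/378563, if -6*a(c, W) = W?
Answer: -628513/378563 ≈ -1.6603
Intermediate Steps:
o(R, U) = -4*U - 4*R*(-3 + U) (o(R, U) = -4*((U - 1*3)*R + U) = -4*((U - 3)*R + U) = -4*((-3 + U)*R + U) = -4*(R*(-3 + U) + U) = -4*(U + R*(-3 + U)) = -4*U - 4*R*(-3 + U))
a(c, W) = -W/6
m(t, G) = 48 - 226*t + 708*G (m(t, G) = (-206*t + 708*G) + (-4*t + 12*4 - 4*4*t) = (-206*t + 708*G) + (-4*t + 48 - 16*t) = (-206*t + 708*G) + (48 - 20*t) = 48 - 226*t + 708*G)
m(a(15, -15), -887)/378563 = (48 - (-113)*(-15)/3 + 708*(-887))/378563 = (48 - 226*5/2 - 627996)*(1/378563) = (48 - 565 - 627996)*(1/378563) = -628513*1/378563 = -628513/378563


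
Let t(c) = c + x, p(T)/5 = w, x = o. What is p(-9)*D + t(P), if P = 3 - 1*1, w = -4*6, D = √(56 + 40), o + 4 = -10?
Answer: -12 - 480*√6 ≈ -1187.8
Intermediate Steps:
o = -14 (o = -4 - 10 = -14)
D = 4*√6 (D = √96 = 4*√6 ≈ 9.7980)
w = -24
P = 2 (P = 3 - 1 = 2)
x = -14
p(T) = -120 (p(T) = 5*(-24) = -120)
t(c) = -14 + c (t(c) = c - 14 = -14 + c)
p(-9)*D + t(P) = -480*√6 + (-14 + 2) = -480*√6 - 12 = -12 - 480*√6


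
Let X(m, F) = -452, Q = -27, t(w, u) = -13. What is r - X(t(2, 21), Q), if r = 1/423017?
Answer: 191203685/423017 ≈ 452.00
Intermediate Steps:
r = 1/423017 ≈ 2.3640e-6
r - X(t(2, 21), Q) = 1/423017 - 1*(-452) = 1/423017 + 452 = 191203685/423017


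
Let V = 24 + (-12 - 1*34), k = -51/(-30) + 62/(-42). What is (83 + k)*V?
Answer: -192247/105 ≈ -1830.9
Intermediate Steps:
k = 47/210 (k = -51*(-1/30) + 62*(-1/42) = 17/10 - 31/21 = 47/210 ≈ 0.22381)
V = -22 (V = 24 + (-12 - 34) = 24 - 46 = -22)
(83 + k)*V = (83 + 47/210)*(-22) = (17477/210)*(-22) = -192247/105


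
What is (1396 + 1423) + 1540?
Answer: 4359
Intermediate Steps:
(1396 + 1423) + 1540 = 2819 + 1540 = 4359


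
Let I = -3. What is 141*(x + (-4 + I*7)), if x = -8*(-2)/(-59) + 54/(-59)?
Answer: -217845/59 ≈ -3692.3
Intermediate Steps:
x = -70/59 (x = 16*(-1/59) + 54*(-1/59) = -16/59 - 54/59 = -70/59 ≈ -1.1864)
141*(x + (-4 + I*7)) = 141*(-70/59 + (-4 - 3*7)) = 141*(-70/59 + (-4 - 21)) = 141*(-70/59 - 25) = 141*(-1545/59) = -217845/59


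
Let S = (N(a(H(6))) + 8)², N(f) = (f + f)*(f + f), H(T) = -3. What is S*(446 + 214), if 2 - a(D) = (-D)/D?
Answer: 1277760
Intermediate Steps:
a(D) = 3 (a(D) = 2 - (-D)/D = 2 - 1*(-1) = 2 + 1 = 3)
N(f) = 4*f² (N(f) = (2*f)*(2*f) = 4*f²)
S = 1936 (S = (4*3² + 8)² = (4*9 + 8)² = (36 + 8)² = 44² = 1936)
S*(446 + 214) = 1936*(446 + 214) = 1936*660 = 1277760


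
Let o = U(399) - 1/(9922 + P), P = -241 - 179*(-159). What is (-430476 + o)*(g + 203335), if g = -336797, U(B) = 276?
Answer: 1094968185687131/19071 ≈ 5.7415e+10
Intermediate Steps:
P = 28220 (P = -241 + 28461 = 28220)
o = 10527191/38142 (o = 276 - 1/(9922 + 28220) = 276 - 1/38142 = 10527191/38142 ≈ 276.00)
(-430476 + o)*(g + 203335) = (-430476 + 10527191/38142)*(-336797 + 203335) = -16408688401/38142*(-133462) = 1094968185687131/19071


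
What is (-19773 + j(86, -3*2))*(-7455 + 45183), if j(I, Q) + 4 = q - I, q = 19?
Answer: -748674432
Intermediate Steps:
j(I, Q) = 15 - I (j(I, Q) = -4 + (19 - I) = 15 - I)
(-19773 + j(86, -3*2))*(-7455 + 45183) = (-19773 + (15 - 1*86))*(-7455 + 45183) = (-19773 + (15 - 86))*37728 = (-19773 - 71)*37728 = -19844*37728 = -748674432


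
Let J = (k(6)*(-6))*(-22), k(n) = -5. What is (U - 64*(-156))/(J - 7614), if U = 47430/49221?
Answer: -27303883/22625253 ≈ -1.2068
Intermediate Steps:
U = 5270/5469 (U = 47430*(1/49221) = 5270/5469 ≈ 0.96361)
J = -660 (J = -5*(-6)*(-22) = 30*(-22) = -660)
(U - 64*(-156))/(J - 7614) = (5270/5469 - 64*(-156))/(-660 - 7614) = (5270/5469 + 9984)/(-8274) = (54607766/5469)*(-1/8274) = -27303883/22625253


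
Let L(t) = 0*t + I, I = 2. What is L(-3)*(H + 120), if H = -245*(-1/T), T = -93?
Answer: 21830/93 ≈ 234.73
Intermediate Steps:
L(t) = 2 (L(t) = 0*t + 2 = 0 + 2 = 2)
H = -245/93 (H = -245/((-1*(-93))) = -245/93 ≈ -2.6344)
L(-3)*(H + 120) = 2*(-245/93 + 120) = 2*(10915/93) = 21830/93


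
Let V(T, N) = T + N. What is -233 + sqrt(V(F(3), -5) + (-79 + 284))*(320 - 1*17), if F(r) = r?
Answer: -233 + 303*sqrt(203) ≈ 4084.1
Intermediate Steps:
V(T, N) = N + T
-233 + sqrt(V(F(3), -5) + (-79 + 284))*(320 - 1*17) = -233 + sqrt((-5 + 3) + (-79 + 284))*(320 - 1*17) = -233 + sqrt(-2 + 205)*(320 - 17) = -233 + sqrt(203)*303 = -233 + 303*sqrt(203)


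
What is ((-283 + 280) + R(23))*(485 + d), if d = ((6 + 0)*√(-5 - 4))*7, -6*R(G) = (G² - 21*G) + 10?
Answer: -17945/3 - 1554*I ≈ -5981.7 - 1554.0*I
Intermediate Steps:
R(G) = -5/3 - G²/6 + 7*G/2 (R(G) = -((G² - 21*G) + 10)/6 = -(10 + G² - 21*G)/6 = -5/3 - G²/6 + 7*G/2)
d = 126*I (d = (6*√(-9))*7 = (6*(3*I))*7 = (18*I)*7 = 126*I ≈ 126.0*I)
((-283 + 280) + R(23))*(485 + d) = ((-283 + 280) + (-5/3 - ⅙*23² + (7/2)*23))*(485 + 126*I) = (-3 + (-5/3 - ⅙*529 + 161/2))*(485 + 126*I) = (-3 + (-5/3 - 529/6 + 161/2))*(485 + 126*I) = (-3 - 28/3)*(485 + 126*I) = -37*(485 + 126*I)/3 = -17945/3 - 1554*I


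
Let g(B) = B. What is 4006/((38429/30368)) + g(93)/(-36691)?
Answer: 4463610971831/1409998439 ≈ 3165.7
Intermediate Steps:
4006/((38429/30368)) + g(93)/(-36691) = 4006/((38429/30368)) + 93/(-36691) = 4006/((38429*(1/30368))) + 93*(-1/36691) = 4006/(38429/30368) - 93/36691 = 4006*(30368/38429) - 93/36691 = 121654208/38429 - 93/36691 = 4463610971831/1409998439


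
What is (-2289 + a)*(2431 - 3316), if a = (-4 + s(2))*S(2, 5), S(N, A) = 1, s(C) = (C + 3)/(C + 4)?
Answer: 4057135/2 ≈ 2.0286e+6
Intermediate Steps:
s(C) = (3 + C)/(4 + C)
a = -19/6 (a = (-4 + (3 + 2)/(4 + 2))*1 = (-4 + 5/6)*1 = (-4 + (⅙)*5)*1 = (-4 + ⅚)*1 = -19/6*1 = -19/6 ≈ -3.1667)
(-2289 + a)*(2431 - 3316) = (-2289 - 19/6)*(2431 - 3316) = -13753/6*(-885) = 4057135/2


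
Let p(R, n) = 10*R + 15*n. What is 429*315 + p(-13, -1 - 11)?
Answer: 134825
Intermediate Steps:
429*315 + p(-13, -1 - 11) = 429*315 + (10*(-13) + 15*(-1 - 11)) = 135135 + (-130 + 15*(-12)) = 135135 + (-130 - 180) = 135135 - 310 = 134825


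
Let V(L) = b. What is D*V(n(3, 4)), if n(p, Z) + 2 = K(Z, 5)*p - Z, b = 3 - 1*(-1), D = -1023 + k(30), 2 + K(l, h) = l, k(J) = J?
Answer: -3972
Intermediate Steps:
K(l, h) = -2 + l
D = -993 (D = -1023 + 30 = -993)
b = 4 (b = 3 + 1 = 4)
n(p, Z) = -2 - Z + p*(-2 + Z) (n(p, Z) = -2 + ((-2 + Z)*p - Z) = -2 + (p*(-2 + Z) - Z) = -2 + (-Z + p*(-2 + Z)) = -2 - Z + p*(-2 + Z))
V(L) = 4
D*V(n(3, 4)) = -993*4 = -3972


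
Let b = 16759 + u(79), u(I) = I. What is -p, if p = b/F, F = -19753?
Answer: 16838/19753 ≈ 0.85243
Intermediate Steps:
b = 16838 (b = 16759 + 79 = 16838)
p = -16838/19753 (p = 16838/(-19753) = 16838*(-1/19753) = -16838/19753 ≈ -0.85243)
-p = -1*(-16838/19753) = 16838/19753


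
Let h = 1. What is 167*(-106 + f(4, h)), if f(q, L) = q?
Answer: -17034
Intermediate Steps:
167*(-106 + f(4, h)) = 167*(-106 + 4) = 167*(-102) = -17034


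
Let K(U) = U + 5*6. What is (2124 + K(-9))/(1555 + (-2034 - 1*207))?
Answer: -2145/686 ≈ -3.1268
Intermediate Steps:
K(U) = 30 + U (K(U) = U + 30 = 30 + U)
(2124 + K(-9))/(1555 + (-2034 - 1*207)) = (2124 + (30 - 9))/(1555 + (-2034 - 1*207)) = (2124 + 21)/(1555 + (-2034 - 207)) = 2145/(1555 - 2241) = 2145/(-686) = 2145*(-1/686) = -2145/686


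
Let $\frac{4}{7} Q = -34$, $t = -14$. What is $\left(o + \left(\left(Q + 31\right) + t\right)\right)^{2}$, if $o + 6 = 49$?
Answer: $\frac{1}{4} \approx 0.25$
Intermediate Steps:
$o = 43$ ($o = -6 + 49 = 43$)
$Q = - \frac{119}{2}$ ($Q = \frac{7}{4} \left(-34\right) = - \frac{119}{2} \approx -59.5$)
$\left(o + \left(\left(Q + 31\right) + t\right)\right)^{2} = \left(43 + \left(\left(- \frac{119}{2} + 31\right) - 14\right)\right)^{2} = \left(43 - \frac{85}{2}\right)^{2} = \left(\frac{1}{2}\right)^{2} = \frac{1}{4}$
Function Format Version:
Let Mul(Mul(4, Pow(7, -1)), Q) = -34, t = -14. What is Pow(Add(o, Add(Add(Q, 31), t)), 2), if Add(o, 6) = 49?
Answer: Rational(1, 4) ≈ 0.25000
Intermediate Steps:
o = 43 (o = Add(-6, 49) = 43)
Q = Rational(-119, 2) (Q = Mul(Rational(7, 4), -34) = Rational(-119, 2) ≈ -59.500)
Pow(Add(o, Add(Add(Q, 31), t)), 2) = Pow(Add(43, Add(Add(Rational(-119, 2), 31), -14)), 2) = Pow(Add(43, Add(Rational(-57, 2), -14)), 2) = Pow(Add(43, Rational(-85, 2)), 2) = Pow(Rational(1, 2), 2) = Rational(1, 4)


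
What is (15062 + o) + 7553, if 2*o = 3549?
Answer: 48779/2 ≈ 24390.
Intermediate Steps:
o = 3549/2 (o = (1/2)*3549 = 3549/2 ≈ 1774.5)
(15062 + o) + 7553 = (15062 + 3549/2) + 7553 = 33673/2 + 7553 = 48779/2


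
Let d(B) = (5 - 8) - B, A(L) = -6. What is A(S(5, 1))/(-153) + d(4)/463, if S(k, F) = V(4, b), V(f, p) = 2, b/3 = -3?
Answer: 569/23613 ≈ 0.024097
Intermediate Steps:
b = -9 (b = 3*(-3) = -9)
S(k, F) = 2
d(B) = -3 - B
A(S(5, 1))/(-153) + d(4)/463 = -6/(-153) + (-3 - 1*4)/463 = -6*(-1/153) + (-3 - 4)*(1/463) = 2/51 - 7*1/463 = 2/51 - 7/463 = 569/23613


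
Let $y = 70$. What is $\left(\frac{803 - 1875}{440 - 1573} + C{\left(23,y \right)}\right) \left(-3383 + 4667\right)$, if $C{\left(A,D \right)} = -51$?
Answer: $- \frac{72816924}{1133} \approx -64269.0$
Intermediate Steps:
$\left(\frac{803 - 1875}{440 - 1573} + C{\left(23,y \right)}\right) \left(-3383 + 4667\right) = \left(\frac{803 - 1875}{440 - 1573} - 51\right) \left(-3383 + 4667\right) = \left(- \frac{1072}{-1133} - 51\right) 1284 = \left(\left(-1072\right) \left(- \frac{1}{1133}\right) - 51\right) 1284 = \left(\frac{1072}{1133} - 51\right) 1284 = \left(- \frac{56711}{1133}\right) 1284 = - \frac{72816924}{1133}$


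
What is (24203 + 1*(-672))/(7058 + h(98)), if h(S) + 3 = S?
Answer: 23531/7153 ≈ 3.2897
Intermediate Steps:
h(S) = -3 + S
(24203 + 1*(-672))/(7058 + h(98)) = (24203 + 1*(-672))/(7058 + (-3 + 98)) = (24203 - 672)/(7058 + 95) = 23531/7153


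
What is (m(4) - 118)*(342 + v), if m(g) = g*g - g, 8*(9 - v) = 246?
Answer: -67893/2 ≈ -33947.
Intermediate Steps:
v = -87/4 (v = 9 - ⅛*246 = 9 - 123/4 = -87/4 ≈ -21.750)
m(g) = g² - g
(m(4) - 118)*(342 + v) = (4*(-1 + 4) - 118)*(342 - 87/4) = (4*3 - 118)*(1281/4) = (12 - 118)*(1281/4) = -106*1281/4 = -67893/2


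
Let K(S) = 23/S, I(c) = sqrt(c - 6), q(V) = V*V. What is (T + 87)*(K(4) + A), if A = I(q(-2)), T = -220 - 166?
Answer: -6877/4 - 299*I*sqrt(2) ≈ -1719.3 - 422.85*I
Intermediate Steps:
q(V) = V**2
T = -386
I(c) = sqrt(-6 + c)
A = I*sqrt(2) (A = sqrt(-6 + (-2)**2) = sqrt(-6 + 4) = sqrt(-2) = I*sqrt(2) ≈ 1.4142*I)
(T + 87)*(K(4) + A) = (-386 + 87)*(23/4 + I*sqrt(2)) = -299*(23*(1/4) + I*sqrt(2)) = -299*(23/4 + I*sqrt(2)) = -6877/4 - 299*I*sqrt(2)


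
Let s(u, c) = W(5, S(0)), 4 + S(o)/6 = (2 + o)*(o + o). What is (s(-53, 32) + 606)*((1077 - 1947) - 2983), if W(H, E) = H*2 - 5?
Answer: -2354183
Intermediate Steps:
S(o) = -24 + 12*o*(2 + o) (S(o) = -24 + 6*((2 + o)*(o + o)) = -24 + 6*((2 + o)*(2*o)) = -24 + 6*(2*o*(2 + o)) = -24 + 12*o*(2 + o))
W(H, E) = -5 + 2*H (W(H, E) = 2*H - 5 = -5 + 2*H)
s(u, c) = 5 (s(u, c) = -5 + 2*5 = -5 + 10 = 5)
(s(-53, 32) + 606)*((1077 - 1947) - 2983) = (5 + 606)*((1077 - 1947) - 2983) = 611*(-870 - 2983) = 611*(-3853) = -2354183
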